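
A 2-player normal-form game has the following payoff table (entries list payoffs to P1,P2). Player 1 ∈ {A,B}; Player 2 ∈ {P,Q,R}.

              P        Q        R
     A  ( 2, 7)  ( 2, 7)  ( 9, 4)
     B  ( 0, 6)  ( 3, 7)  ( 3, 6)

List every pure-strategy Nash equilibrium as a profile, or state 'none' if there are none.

Nash profiles: (A,P), (B,Q)

(A,P): NE
(A,Q): not NE [P1→B gives 3>2]
(A,R): not NE [P2→Q gives 7>4]
(B,P): not NE [P1→A gives 2>0; P2→Q gives 7>6]
(B,Q): NE
(B,R): not NE [P1→A gives 9>3; P2→Q gives 7>6]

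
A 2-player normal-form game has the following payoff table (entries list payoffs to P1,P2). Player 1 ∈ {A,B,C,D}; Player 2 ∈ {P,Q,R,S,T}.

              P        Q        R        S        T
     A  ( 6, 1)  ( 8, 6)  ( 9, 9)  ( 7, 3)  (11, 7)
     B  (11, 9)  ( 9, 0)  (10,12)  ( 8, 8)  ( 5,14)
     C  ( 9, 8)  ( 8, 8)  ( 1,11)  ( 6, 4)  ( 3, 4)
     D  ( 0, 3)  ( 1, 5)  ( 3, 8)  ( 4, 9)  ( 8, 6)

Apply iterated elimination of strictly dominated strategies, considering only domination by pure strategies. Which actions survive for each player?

P1 drop C (B beats it: P:11>9 Q:9>8 R:10>1 S:8>6 T:5>3)
P1 drop D (A beats it: P:6>0 Q:8>1 R:9>3 S:7>4 T:11>8)
P2 drop P (R beats it: A:9>1 B:12>9)
P2 drop Q (R beats it: A:9>6 B:12>0)
P2 drop S (R beats it: A:9>3 B:12>8)
P1→{A,B} P2→{R,T}

Remaining: P1:{A,B} P2:{R,T}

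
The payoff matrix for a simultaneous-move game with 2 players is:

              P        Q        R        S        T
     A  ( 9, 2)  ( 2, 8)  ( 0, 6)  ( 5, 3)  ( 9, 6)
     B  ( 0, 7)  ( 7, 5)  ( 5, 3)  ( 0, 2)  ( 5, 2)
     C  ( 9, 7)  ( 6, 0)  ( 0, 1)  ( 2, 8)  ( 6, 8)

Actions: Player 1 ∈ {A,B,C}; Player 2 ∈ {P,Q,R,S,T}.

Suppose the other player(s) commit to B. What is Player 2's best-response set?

u_2(P vs B) = 7
u_2(Q vs B) = 5
u_2(R vs B) = 3
u_2(S vs B) = 2
u_2(T vs B) = 2
max payoff 7 at {P}

P2 best: {P}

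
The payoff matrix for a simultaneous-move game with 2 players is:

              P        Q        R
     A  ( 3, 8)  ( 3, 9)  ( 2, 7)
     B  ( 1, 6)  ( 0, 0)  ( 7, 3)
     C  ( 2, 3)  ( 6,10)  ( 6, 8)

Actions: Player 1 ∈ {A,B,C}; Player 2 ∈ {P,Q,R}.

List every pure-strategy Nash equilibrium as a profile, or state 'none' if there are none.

(A,P): not NE [P2→Q gives 9>8]
(A,Q): not NE [P1→C gives 6>3]
(A,R): not NE [P1→B gives 7>2; P2→Q gives 9>7]
(B,P): not NE [P1→A gives 3>1]
(B,Q): not NE [P1→C gives 6>0; P2→P gives 6>0]
(B,R): not NE [P2→P gives 6>3]
(C,P): not NE [P1→A gives 3>2; P2→Q gives 10>3]
(C,Q): NE
(C,R): not NE [P1→B gives 7>6; P2→Q gives 10>8]

Nash profiles: (C,Q)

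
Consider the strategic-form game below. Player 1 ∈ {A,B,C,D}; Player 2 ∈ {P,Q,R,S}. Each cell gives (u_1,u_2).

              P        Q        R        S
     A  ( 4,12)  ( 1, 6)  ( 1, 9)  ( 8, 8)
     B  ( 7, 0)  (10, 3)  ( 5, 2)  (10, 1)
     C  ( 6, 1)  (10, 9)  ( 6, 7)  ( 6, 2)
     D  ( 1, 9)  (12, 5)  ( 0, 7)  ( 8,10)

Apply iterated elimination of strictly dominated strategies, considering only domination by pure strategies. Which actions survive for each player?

Remaining: P1:{B,C,D} P2:{Q,R,S}

P1 drop A (B beats it: P:7>4 Q:10>1 R:5>1 S:10>8)
P2 drop P (S beats it: B:1>0 C:2>1 D:10>9)
P1→{B,C,D} P2→{Q,R,S}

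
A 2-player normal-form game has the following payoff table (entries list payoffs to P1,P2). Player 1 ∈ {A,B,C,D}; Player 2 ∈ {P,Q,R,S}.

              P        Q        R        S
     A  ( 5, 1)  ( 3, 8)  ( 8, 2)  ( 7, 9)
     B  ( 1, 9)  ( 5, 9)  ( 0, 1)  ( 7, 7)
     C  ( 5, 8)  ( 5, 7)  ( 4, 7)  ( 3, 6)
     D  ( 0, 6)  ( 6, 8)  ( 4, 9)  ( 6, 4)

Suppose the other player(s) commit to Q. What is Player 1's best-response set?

BR_1 = {D}

u_1(A vs Q) = 3
u_1(B vs Q) = 5
u_1(C vs Q) = 5
u_1(D vs Q) = 6
max payoff 6 at {D}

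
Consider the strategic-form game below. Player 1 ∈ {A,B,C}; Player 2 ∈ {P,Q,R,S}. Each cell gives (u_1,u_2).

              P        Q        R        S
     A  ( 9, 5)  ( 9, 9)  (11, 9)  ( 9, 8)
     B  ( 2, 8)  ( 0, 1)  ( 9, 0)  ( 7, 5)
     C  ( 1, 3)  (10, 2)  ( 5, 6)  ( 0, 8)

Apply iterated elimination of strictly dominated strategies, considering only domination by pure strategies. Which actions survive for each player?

P1 drop B (A beats it: P:9>2 Q:9>0 R:11>9 S:9>7)
P2 drop P (R beats it: A:9>5 C:6>3)
P1→{A,C} P2→{Q,R,S}

IESDS → P1:{A,C} P2:{Q,R,S}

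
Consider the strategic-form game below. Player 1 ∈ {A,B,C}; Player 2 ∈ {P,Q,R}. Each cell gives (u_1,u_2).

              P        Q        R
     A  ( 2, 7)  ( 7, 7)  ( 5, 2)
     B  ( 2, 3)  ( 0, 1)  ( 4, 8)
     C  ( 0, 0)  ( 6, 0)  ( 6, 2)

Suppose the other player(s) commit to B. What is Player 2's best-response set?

u_2(P vs B) = 3
u_2(Q vs B) = 1
u_2(R vs B) = 8
max payoff 8 at {R}

argmax u_2 = {R}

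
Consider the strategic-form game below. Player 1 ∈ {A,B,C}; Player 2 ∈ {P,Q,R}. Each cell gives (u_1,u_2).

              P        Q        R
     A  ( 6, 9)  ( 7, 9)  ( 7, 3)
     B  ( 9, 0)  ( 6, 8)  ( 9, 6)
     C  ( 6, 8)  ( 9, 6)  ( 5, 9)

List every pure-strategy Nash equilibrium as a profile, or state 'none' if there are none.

(A,P): not NE [P1→B gives 9>6]
(A,Q): not NE [P1→C gives 9>7]
(A,R): not NE [P1→B gives 9>7; P2→Q gives 9>3]
(B,P): not NE [P2→Q gives 8>0]
(B,Q): not NE [P1→C gives 9>6]
(B,R): not NE [P2→Q gives 8>6]
(C,P): not NE [P1→B gives 9>6; P2→R gives 9>8]
(C,Q): not NE [P2→R gives 9>6]
(C,R): not NE [P1→B gives 9>5]

PSNE: ∅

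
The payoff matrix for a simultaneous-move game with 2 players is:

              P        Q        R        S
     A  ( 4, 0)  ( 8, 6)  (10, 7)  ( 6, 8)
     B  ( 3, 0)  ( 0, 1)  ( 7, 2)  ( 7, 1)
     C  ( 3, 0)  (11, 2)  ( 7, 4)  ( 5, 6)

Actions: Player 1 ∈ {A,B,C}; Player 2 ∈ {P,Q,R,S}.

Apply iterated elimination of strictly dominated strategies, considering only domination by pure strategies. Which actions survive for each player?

Remaining: P1:{A,B} P2:{R,S}

P2 drop P (Q beats it: A:6>0 B:1>0 C:2>0)
P2 drop Q (R beats it: A:7>6 B:2>1 C:4>2)
P1 drop C (A beats it: R:10>7 S:6>5)
P1→{A,B} P2→{R,S}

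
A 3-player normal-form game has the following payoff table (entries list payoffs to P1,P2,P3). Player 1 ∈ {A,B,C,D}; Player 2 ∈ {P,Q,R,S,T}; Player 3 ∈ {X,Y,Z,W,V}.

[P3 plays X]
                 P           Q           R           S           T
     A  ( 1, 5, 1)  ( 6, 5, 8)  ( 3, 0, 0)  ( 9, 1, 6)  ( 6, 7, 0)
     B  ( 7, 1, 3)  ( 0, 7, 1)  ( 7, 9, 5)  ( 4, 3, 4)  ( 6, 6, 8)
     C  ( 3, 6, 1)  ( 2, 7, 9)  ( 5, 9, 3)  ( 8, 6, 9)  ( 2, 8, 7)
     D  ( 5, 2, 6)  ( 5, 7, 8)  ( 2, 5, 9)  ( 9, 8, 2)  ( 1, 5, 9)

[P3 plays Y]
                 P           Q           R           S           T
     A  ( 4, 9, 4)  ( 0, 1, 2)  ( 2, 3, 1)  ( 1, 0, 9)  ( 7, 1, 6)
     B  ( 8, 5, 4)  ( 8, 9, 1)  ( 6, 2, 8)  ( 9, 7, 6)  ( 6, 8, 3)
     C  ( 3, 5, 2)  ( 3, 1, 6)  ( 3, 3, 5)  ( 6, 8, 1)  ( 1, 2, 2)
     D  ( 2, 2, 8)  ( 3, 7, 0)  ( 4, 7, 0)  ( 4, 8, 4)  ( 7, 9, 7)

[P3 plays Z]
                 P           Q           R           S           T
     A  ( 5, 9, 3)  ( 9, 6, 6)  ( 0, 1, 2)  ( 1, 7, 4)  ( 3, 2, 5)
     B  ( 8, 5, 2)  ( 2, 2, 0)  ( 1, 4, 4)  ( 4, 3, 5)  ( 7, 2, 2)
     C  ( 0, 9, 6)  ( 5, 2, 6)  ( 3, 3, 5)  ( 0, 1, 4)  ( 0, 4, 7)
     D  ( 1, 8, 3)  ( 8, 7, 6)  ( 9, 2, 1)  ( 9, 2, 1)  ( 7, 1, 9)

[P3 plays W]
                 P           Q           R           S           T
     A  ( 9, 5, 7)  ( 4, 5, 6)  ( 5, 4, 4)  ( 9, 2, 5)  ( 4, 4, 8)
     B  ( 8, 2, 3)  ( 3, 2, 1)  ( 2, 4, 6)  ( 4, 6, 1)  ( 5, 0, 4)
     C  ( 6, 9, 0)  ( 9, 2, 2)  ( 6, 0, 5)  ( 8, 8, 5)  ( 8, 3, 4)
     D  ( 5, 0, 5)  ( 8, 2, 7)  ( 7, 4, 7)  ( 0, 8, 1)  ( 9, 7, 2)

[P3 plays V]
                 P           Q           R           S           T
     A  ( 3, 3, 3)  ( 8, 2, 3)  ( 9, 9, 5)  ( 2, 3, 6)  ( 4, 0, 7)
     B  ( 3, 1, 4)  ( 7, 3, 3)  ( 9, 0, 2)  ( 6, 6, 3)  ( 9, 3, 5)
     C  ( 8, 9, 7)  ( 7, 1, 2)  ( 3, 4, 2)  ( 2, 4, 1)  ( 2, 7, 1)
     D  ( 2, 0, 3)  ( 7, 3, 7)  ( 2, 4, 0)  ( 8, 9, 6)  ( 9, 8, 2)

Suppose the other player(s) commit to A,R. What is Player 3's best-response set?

P3 best: {V}

u_3(X vs A,R) = 0
u_3(Y vs A,R) = 1
u_3(Z vs A,R) = 2
u_3(W vs A,R) = 4
u_3(V vs A,R) = 5
max payoff 5 at {V}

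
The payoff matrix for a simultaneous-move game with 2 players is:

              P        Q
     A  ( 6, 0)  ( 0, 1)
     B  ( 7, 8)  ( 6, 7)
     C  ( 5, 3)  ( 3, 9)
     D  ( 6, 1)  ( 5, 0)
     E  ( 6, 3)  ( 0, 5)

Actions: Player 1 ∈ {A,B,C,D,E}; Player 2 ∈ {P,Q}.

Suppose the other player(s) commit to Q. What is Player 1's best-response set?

u_1(A vs Q) = 0
u_1(B vs Q) = 6
u_1(C vs Q) = 3
u_1(D vs Q) = 5
u_1(E vs Q) = 0
max payoff 6 at {B}

argmax u_1 = {B}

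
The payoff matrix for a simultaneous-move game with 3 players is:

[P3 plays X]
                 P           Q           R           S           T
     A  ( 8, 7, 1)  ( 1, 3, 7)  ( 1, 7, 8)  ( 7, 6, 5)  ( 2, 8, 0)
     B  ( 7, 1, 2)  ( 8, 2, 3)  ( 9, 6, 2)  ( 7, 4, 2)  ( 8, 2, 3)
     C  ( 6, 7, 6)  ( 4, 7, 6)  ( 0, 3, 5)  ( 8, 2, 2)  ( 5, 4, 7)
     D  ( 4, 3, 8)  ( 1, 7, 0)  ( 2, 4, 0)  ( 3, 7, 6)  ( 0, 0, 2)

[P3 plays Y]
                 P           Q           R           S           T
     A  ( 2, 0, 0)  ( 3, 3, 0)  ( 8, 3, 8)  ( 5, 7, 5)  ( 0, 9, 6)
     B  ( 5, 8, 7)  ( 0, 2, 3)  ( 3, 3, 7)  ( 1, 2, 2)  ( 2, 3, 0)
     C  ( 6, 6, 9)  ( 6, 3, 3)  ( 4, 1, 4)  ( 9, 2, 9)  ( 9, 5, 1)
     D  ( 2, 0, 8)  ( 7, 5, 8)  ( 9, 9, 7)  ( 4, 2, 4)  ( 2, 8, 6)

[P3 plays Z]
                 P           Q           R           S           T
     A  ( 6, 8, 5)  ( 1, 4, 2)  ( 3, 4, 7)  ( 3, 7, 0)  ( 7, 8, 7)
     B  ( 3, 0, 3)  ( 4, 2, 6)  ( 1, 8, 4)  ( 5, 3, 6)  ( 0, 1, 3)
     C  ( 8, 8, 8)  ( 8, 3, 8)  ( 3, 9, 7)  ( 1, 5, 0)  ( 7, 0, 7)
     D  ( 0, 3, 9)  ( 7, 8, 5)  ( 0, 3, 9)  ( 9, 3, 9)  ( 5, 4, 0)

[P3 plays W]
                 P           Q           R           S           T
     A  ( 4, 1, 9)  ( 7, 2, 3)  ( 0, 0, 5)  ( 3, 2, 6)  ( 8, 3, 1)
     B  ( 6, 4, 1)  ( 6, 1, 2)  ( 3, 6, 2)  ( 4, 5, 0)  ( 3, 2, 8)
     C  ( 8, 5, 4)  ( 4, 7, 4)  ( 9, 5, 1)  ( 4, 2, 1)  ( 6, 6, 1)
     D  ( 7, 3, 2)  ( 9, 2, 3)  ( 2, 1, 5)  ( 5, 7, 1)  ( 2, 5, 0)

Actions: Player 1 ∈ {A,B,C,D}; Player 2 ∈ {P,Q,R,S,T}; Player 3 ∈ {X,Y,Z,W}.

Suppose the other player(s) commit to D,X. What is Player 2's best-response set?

u_2(P vs D,X) = 3
u_2(Q vs D,X) = 7
u_2(R vs D,X) = 4
u_2(S vs D,X) = 7
u_2(T vs D,X) = 0
max payoff 7 at {Q,S}

BR_2 = {Q,S}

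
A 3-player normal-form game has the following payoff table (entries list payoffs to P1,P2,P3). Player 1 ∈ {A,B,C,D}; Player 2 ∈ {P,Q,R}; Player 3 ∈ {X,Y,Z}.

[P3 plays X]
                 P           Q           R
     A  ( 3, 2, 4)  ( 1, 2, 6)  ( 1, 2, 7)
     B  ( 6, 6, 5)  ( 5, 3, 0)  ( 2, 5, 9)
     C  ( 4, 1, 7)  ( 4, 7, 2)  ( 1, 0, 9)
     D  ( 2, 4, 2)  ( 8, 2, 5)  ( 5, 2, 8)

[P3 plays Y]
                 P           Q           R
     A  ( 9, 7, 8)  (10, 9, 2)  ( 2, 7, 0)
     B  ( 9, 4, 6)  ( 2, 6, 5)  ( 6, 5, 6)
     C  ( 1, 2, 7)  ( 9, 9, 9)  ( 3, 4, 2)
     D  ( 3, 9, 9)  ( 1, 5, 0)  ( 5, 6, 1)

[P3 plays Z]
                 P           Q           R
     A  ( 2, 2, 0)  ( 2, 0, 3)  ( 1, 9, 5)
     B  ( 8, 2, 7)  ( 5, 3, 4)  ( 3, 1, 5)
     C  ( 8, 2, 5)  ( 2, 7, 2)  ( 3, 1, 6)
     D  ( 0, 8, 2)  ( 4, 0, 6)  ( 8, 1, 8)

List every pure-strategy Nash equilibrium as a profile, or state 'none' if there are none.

Equilibria: none

(A,P,X): not NE [P1→B gives 6>3; P3→Y gives 8>4]
(A,P,Y): not NE [P2→Q gives 9>7]
(A,P,Z): not NE [P1→C gives 8>2; P2→R gives 9>2; P3→Y gives 8>0]
(A,Q,X): not NE [P1→D gives 8>1]
(A,Q,Y): not NE [P3→X gives 6>2]
(A,Q,Z): not NE [P1→B gives 5>2; P2→R gives 9>0; P3→X gives 6>3]
(A,R,X): not NE [P1→D gives 5>1]
(A,R,Y): not NE [P1→B gives 6>2; P2→Q gives 9>7; P3→X gives 7>0]
(A,R,Z): not NE [P1→D gives 8>1; P3→X gives 7>5]
(B,P,X): not NE [P3→Z gives 7>5]
(B,P,Y): not NE [P2→Q gives 6>4; P3→Z gives 7>6]
(B,P,Z): not NE [P2→Q gives 3>2]
(B,Q,X): not NE [P1→D gives 8>5; P2→P gives 6>3; P3→Y gives 5>0]
(B,Q,Y): not NE [P1→A gives 10>2]
(B,Q,Z): not NE [P3→Y gives 5>4]
(B,R,X): not NE [P1→D gives 5>2; P2→P gives 6>5]
(B,R,Y): not NE [P2→Q gives 6>5; P3→X gives 9>6]
(B,R,Z): not NE [P1→D gives 8>3; P2→Q gives 3>1; P3→X gives 9>5]
(C,P,X): not NE [P1→B gives 6>4; P2→Q gives 7>1]
(C,P,Y): not NE [P1→B gives 9>1; P2→Q gives 9>2]
(C,P,Z): not NE [P2→Q gives 7>2; P3→Y gives 7>5]
(C,Q,X): not NE [P1→D gives 8>4; P3→Y gives 9>2]
(C,Q,Y): not NE [P1→A gives 10>9]
(C,Q,Z): not NE [P1→B gives 5>2; P3→Y gives 9>2]
(C,R,X): not NE [P1→D gives 5>1; P2→Q gives 7>0]
(C,R,Y): not NE [P1→B gives 6>3; P2→Q gives 9>4; P3→X gives 9>2]
(C,R,Z): not NE [P1→D gives 8>3; P2→Q gives 7>1; P3→X gives 9>6]
(D,P,X): not NE [P1→B gives 6>2; P3→Y gives 9>2]
(D,P,Y): not NE [P1→B gives 9>3]
(D,P,Z): not NE [P1→C gives 8>0; P3→Y gives 9>2]
(D,Q,X): not NE [P2→P gives 4>2; P3→Z gives 6>5]
(D,Q,Y): not NE [P1→A gives 10>1; P2→P gives 9>5; P3→Z gives 6>0]
(D,Q,Z): not NE [P1→B gives 5>4; P2→P gives 8>0]
(D,R,X): not NE [P2→P gives 4>2]
(D,R,Y): not NE [P1→B gives 6>5; P2→P gives 9>6; P3→Z gives 8>1]
(D,R,Z): not NE [P2→P gives 8>1]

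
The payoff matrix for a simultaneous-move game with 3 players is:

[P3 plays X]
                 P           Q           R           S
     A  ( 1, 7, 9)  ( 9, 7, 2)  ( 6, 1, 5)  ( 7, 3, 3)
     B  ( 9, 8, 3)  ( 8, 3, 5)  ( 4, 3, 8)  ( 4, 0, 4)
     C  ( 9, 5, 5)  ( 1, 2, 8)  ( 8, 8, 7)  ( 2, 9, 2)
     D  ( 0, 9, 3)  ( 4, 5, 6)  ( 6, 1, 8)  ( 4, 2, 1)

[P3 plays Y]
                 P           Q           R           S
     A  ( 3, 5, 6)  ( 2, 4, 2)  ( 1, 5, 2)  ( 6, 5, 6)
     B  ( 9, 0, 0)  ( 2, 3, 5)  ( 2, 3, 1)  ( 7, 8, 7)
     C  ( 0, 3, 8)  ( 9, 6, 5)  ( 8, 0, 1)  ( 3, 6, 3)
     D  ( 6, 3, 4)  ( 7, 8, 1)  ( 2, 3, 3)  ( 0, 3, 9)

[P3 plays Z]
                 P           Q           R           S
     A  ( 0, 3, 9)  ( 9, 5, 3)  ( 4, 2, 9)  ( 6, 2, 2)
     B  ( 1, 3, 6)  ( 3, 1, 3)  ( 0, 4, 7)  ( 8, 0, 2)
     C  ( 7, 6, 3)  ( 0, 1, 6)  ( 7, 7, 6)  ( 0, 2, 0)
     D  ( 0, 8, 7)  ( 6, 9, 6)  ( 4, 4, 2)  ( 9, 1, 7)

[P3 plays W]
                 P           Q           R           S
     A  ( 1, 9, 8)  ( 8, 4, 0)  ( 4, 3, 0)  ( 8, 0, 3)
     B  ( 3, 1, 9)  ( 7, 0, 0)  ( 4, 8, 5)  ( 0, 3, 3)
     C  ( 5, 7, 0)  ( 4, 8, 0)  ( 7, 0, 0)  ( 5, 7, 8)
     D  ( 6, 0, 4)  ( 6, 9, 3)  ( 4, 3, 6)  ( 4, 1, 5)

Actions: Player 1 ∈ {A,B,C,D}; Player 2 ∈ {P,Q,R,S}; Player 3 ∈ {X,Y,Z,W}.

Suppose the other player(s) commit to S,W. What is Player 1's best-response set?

BR_1 = {A}

u_1(A vs S,W) = 8
u_1(B vs S,W) = 0
u_1(C vs S,W) = 5
u_1(D vs S,W) = 4
max payoff 8 at {A}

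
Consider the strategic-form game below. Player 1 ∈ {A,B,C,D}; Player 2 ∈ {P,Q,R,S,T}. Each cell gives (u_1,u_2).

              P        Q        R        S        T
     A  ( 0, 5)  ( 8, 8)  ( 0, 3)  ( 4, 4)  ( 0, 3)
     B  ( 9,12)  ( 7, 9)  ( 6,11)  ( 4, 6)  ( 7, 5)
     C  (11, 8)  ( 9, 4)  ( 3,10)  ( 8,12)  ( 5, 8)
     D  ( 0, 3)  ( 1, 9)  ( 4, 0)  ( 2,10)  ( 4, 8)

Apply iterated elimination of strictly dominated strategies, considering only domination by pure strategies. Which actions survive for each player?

Remaining: P1:{B,C} P2:{P,R,S}

P1 drop A (C beats it: P:11>0 Q:9>8 R:3>0 S:8>4 T:5>0)
P1 drop D (B beats it: P:9>0 Q:7>1 R:6>4 S:4>2 T:7>4)
P2 drop Q (P beats it: B:12>9 C:8>4)
P2 drop T (R beats it: B:11>5 C:10>8)
P1→{B,C} P2→{P,R,S}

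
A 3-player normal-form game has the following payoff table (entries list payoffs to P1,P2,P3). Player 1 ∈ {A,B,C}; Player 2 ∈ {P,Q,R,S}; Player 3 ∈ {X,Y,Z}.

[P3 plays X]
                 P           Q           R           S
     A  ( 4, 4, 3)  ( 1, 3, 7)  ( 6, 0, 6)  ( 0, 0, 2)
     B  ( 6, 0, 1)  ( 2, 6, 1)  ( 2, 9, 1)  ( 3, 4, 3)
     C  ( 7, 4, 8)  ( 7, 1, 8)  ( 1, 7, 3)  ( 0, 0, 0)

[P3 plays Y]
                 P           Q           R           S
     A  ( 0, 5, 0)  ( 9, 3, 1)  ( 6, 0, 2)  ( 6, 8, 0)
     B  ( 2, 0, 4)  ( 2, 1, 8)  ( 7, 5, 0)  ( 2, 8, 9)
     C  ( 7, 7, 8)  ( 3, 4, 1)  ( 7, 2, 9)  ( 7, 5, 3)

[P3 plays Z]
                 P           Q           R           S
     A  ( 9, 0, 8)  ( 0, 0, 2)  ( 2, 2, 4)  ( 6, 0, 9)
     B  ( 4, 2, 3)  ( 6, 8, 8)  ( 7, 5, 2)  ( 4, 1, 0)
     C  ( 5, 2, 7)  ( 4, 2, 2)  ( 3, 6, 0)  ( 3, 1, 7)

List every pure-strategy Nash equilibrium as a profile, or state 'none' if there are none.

(A,P,X): not NE [P1→C gives 7>4; P3→Z gives 8>3]
(A,P,Y): not NE [P1→C gives 7>0; P2→S gives 8>5; P3→Z gives 8>0]
(A,P,Z): not NE [P2→R gives 2>0]
(A,Q,X): not NE [P1→C gives 7>1; P2→P gives 4>3]
(A,Q,Y): not NE [P2→S gives 8>3; P3→X gives 7>1]
(A,Q,Z): not NE [P1→B gives 6>0; P2→R gives 2>0; P3→X gives 7>2]
(A,R,X): not NE [P2→P gives 4>0]
(A,R,Y): not NE [P1→C gives 7>6; P2→S gives 8>0; P3→X gives 6>2]
(A,R,Z): not NE [P1→B gives 7>2; P3→X gives 6>4]
(A,S,X): not NE [P1→B gives 3>0; P2→P gives 4>0; P3→Z gives 9>2]
(A,S,Y): not NE [P1→C gives 7>6; P3→Z gives 9>0]
(A,S,Z): not NE [P2→R gives 2>0]
(B,P,X): not NE [P1→C gives 7>6; P2→R gives 9>0; P3→Y gives 4>1]
(B,P,Y): not NE [P1→C gives 7>2; P2→S gives 8>0]
(B,P,Z): not NE [P1→A gives 9>4; P2→Q gives 8>2; P3→Y gives 4>3]
(B,Q,X): not NE [P1→C gives 7>2; P2→R gives 9>6; P3→Z gives 8>1]
(B,Q,Y): not NE [P1→A gives 9>2; P2→S gives 8>1]
(B,Q,Z): NE
(B,R,X): not NE [P1→A gives 6>2; P3→Z gives 2>1]
(B,R,Y): not NE [P2→S gives 8>5; P3→Z gives 2>0]
(B,R,Z): not NE [P2→Q gives 8>5]
(B,S,X): not NE [P2→R gives 9>4; P3→Y gives 9>3]
(B,S,Y): not NE [P1→C gives 7>2]
(B,S,Z): not NE [P1→A gives 6>4; P2→Q gives 8>1; P3→Y gives 9>0]
(C,P,X): not NE [P2→R gives 7>4]
(C,P,Y): NE
(C,P,Z): not NE [P1→A gives 9>5; P2→R gives 6>2; P3→Y gives 8>7]
(C,Q,X): not NE [P2→R gives 7>1]
(C,Q,Y): not NE [P1→A gives 9>3; P2→P gives 7>4; P3→X gives 8>1]
(C,Q,Z): not NE [P1→B gives 6>4; P2→R gives 6>2; P3→X gives 8>2]
(C,R,X): not NE [P1→A gives 6>1; P3→Y gives 9>3]
(C,R,Y): not NE [P2→P gives 7>2]
(C,R,Z): not NE [P1→B gives 7>3; P3→Y gives 9>0]
(C,S,X): not NE [P1→B gives 3>0; P2→R gives 7>0; P3→Z gives 7>0]
(C,S,Y): not NE [P2→P gives 7>5; P3→Z gives 7>3]
(C,S,Z): not NE [P1→A gives 6>3; P2→R gives 6>1]

PSNE = {(B,Q,Z), (C,P,Y)}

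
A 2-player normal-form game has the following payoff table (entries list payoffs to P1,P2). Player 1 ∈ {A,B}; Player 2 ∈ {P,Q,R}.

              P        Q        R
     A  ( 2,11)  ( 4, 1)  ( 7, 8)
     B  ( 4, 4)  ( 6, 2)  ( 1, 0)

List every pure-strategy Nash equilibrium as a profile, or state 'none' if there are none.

(A,P): not NE [P1→B gives 4>2]
(A,Q): not NE [P1→B gives 6>4; P2→P gives 11>1]
(A,R): not NE [P2→P gives 11>8]
(B,P): NE
(B,Q): not NE [P2→P gives 4>2]
(B,R): not NE [P1→A gives 7>1; P2→P gives 4>0]

Nash profiles: (B,P)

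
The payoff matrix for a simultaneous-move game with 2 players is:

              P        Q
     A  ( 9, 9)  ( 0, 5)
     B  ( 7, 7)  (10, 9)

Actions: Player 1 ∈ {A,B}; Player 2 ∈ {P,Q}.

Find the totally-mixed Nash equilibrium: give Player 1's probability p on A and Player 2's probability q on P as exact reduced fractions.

P1 indiff ⇒ q·9+(1-q)·0 = q·7+(1-q)·10 ⇒ q(2) = (1-q)(10) ⇒ q = 5/6
P2 indiff ⇒ p·9+(1-p)·7 = p·5+(1-p)·9 ⇒ p(4) = (1-p)(2) ⇒ p = 1/3

(p,q) = (1/3, 5/6)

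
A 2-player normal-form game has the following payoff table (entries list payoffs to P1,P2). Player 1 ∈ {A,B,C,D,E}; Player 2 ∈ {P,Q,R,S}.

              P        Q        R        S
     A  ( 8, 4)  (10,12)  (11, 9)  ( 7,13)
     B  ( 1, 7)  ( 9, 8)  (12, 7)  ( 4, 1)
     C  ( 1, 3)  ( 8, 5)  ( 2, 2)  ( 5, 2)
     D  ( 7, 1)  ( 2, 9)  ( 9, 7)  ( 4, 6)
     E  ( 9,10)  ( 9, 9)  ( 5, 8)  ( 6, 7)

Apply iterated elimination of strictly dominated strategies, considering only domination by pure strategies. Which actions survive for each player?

Remaining: P1:{A,E} P2:{P,Q,S}

P1 drop C (A beats it: P:8>1 Q:10>8 R:11>2 S:7>5)
P1 drop D (A beats it: P:8>7 Q:10>2 R:11>9 S:7>4)
P2 drop R (Q beats it: A:12>9 B:8>7 E:9>8)
P1 drop B (A beats it: P:8>1 Q:10>9 S:7>4)
P1→{A,E} P2→{P,Q,S}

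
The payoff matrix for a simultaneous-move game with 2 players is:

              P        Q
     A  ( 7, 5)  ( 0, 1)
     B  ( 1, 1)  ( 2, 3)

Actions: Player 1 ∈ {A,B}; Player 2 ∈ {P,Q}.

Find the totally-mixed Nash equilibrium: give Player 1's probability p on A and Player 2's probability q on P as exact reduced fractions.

P1 mixes 1/3 on A; P2 mixes 1/4 on P

P1 indiff ⇒ q·7+(1-q)·0 = q·1+(1-q)·2 ⇒ q(6) = (1-q)(2) ⇒ q = 1/4
P2 indiff ⇒ p·5+(1-p)·1 = p·1+(1-p)·3 ⇒ p(4) = (1-p)(2) ⇒ p = 1/3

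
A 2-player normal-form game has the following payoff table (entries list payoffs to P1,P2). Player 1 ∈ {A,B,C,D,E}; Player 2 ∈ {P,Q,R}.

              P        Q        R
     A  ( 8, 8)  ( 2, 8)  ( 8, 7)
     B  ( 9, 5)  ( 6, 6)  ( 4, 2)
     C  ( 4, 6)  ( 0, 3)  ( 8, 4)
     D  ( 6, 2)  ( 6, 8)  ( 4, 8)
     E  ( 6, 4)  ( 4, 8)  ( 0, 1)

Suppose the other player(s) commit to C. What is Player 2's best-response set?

u_2(P vs C) = 6
u_2(Q vs C) = 3
u_2(R vs C) = 4
max payoff 6 at {P}

P2 best: {P}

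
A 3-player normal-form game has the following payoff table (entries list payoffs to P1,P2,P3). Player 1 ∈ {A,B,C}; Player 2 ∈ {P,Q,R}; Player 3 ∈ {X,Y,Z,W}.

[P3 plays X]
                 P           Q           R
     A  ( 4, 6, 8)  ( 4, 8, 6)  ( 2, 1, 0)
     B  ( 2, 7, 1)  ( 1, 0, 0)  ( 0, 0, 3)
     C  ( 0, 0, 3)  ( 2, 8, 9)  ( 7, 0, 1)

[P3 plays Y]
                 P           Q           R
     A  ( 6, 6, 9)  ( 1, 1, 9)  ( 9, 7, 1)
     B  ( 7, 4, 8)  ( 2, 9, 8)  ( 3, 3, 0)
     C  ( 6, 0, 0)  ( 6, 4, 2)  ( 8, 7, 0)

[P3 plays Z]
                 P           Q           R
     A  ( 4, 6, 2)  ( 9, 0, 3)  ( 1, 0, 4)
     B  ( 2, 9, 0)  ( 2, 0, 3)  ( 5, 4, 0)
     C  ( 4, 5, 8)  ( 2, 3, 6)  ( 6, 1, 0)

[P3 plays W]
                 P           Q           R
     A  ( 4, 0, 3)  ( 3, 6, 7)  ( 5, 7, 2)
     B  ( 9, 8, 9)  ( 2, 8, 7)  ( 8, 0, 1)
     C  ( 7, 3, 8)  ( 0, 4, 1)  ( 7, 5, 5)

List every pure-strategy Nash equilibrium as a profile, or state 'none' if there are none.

(A,P,X): not NE [P2→Q gives 8>6; P3→Y gives 9>8]
(A,P,Y): not NE [P1→B gives 7>6; P2→R gives 7>6]
(A,P,Z): not NE [P3→Y gives 9>2]
(A,P,W): not NE [P1→B gives 9>4; P2→R gives 7>0; P3→Y gives 9>3]
(A,Q,X): not NE [P3→Y gives 9>6]
(A,Q,Y): not NE [P1→C gives 6>1; P2→R gives 7>1]
(A,Q,Z): not NE [P2→P gives 6>0; P3→Y gives 9>3]
(A,Q,W): not NE [P2→R gives 7>6; P3→Y gives 9>7]
(A,R,X): not NE [P1→C gives 7>2; P2→Q gives 8>1; P3→Z gives 4>0]
(A,R,Y): not NE [P3→Z gives 4>1]
(A,R,Z): not NE [P1→C gives 6>1; P2→P gives 6>0]
(A,R,W): not NE [P1→B gives 8>5; P3→Z gives 4>2]
(B,P,X): not NE [P1→A gives 4>2; P3→W gives 9>1]
(B,P,Y): not NE [P2→Q gives 9>4; P3→W gives 9>8]
(B,P,Z): not NE [P1→C gives 4>2; P3→W gives 9>0]
(B,P,W): NE
(B,Q,X): not NE [P1→A gives 4>1; P2→P gives 7>0; P3→Y gives 8>0]
(B,Q,Y): not NE [P1→C gives 6>2]
(B,Q,Z): not NE [P1→A gives 9>2; P2→P gives 9>0; P3→Y gives 8>3]
(B,Q,W): not NE [P1→A gives 3>2; P3→Y gives 8>7]
(B,R,X): not NE [P1→C gives 7>0; P2→P gives 7>0]
(B,R,Y): not NE [P1→A gives 9>3; P2→Q gives 9>3; P3→X gives 3>0]
(B,R,Z): not NE [P1→C gives 6>5; P2→P gives 9>4; P3→X gives 3>0]
(B,R,W): not NE [P2→Q gives 8>0; P3→X gives 3>1]
(C,P,X): not NE [P1→A gives 4>0; P2→Q gives 8>0; P3→W gives 8>3]
(C,P,Y): not NE [P1→B gives 7>6; P2→R gives 7>0; P3→W gives 8>0]
(C,P,Z): NE
(C,P,W): not NE [P1→B gives 9>7; P2→R gives 5>3]
(C,Q,X): not NE [P1→A gives 4>2]
(C,Q,Y): not NE [P2→R gives 7>4; P3→X gives 9>2]
(C,Q,Z): not NE [P1→A gives 9>2; P2→P gives 5>3; P3→X gives 9>6]
(C,Q,W): not NE [P1→A gives 3>0; P2→R gives 5>4; P3→X gives 9>1]
(C,R,X): not NE [P2→Q gives 8>0; P3→W gives 5>1]
(C,R,Y): not NE [P1→A gives 9>8; P3→W gives 5>0]
(C,R,Z): not NE [P2→P gives 5>1; P3→W gives 5>0]
(C,R,W): not NE [P1→B gives 8>7]

PSNE = {(B,P,W), (C,P,Z)}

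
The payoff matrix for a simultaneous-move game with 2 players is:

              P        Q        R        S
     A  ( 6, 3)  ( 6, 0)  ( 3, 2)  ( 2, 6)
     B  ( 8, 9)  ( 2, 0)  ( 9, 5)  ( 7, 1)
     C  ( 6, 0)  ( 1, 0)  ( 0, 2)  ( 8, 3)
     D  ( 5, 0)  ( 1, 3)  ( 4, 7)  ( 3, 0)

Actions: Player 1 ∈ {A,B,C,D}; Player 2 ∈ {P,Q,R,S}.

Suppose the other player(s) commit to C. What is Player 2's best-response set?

u_2(P vs C) = 0
u_2(Q vs C) = 0
u_2(R vs C) = 2
u_2(S vs C) = 3
max payoff 3 at {S}

P2 best: {S}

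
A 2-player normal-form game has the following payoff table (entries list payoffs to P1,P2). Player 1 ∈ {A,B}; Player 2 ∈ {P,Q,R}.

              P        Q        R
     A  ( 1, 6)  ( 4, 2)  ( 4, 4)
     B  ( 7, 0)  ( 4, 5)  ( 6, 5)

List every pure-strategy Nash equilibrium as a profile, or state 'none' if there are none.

(A,P): not NE [P1→B gives 7>1]
(A,Q): not NE [P2→P gives 6>2]
(A,R): not NE [P1→B gives 6>4; P2→P gives 6>4]
(B,P): not NE [P2→R gives 5>0]
(B,Q): NE
(B,R): NE

NE set: (B,Q), (B,R)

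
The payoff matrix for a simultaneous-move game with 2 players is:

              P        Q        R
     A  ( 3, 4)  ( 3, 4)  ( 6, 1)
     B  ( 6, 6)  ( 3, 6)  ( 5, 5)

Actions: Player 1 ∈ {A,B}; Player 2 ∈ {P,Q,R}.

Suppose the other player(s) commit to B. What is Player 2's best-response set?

BR_2 = {P,Q}

u_2(P vs B) = 6
u_2(Q vs B) = 6
u_2(R vs B) = 5
max payoff 6 at {P,Q}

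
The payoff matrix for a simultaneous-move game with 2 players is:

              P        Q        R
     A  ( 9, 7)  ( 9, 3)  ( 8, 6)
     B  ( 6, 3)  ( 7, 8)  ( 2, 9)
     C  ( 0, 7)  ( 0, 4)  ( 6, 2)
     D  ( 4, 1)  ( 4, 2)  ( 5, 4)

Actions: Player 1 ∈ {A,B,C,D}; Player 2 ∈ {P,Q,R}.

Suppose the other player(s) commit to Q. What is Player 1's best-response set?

u_1(A vs Q) = 9
u_1(B vs Q) = 7
u_1(C vs Q) = 0
u_1(D vs Q) = 4
max payoff 9 at {A}

P1 best: {A}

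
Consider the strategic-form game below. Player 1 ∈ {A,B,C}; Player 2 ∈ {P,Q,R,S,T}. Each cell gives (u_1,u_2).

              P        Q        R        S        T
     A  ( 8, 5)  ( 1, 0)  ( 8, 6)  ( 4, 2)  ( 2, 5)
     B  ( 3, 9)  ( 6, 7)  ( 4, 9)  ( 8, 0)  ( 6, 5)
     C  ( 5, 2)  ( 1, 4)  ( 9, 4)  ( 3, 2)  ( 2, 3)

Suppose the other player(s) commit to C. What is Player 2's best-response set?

u_2(P vs C) = 2
u_2(Q vs C) = 4
u_2(R vs C) = 4
u_2(S vs C) = 2
u_2(T vs C) = 3
max payoff 4 at {Q,R}

argmax u_2 = {Q,R}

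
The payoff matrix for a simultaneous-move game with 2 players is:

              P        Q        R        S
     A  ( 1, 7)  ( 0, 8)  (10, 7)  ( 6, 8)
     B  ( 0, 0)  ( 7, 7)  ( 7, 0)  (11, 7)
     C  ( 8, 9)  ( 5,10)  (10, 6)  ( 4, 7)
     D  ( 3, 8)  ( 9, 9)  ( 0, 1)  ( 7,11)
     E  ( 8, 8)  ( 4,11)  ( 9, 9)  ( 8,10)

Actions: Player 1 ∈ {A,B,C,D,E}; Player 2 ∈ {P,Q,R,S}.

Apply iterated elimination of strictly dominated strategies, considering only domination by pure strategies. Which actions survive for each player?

Remaining: P1:{B,D} P2:{Q,S}

P2 drop P (Q beats it: A:8>7 B:7>0 C:10>9 D:9>8 E:11>8)
P2 drop R (Q beats it: A:8>7 B:7>0 C:10>6 D:9>1 E:11>9)
P1 drop A (B beats it: Q:7>0 S:11>6)
P1 drop C (B beats it: Q:7>5 S:11>4)
P1 drop E (B beats it: Q:7>4 S:11>8)
P1→{B,D} P2→{Q,S}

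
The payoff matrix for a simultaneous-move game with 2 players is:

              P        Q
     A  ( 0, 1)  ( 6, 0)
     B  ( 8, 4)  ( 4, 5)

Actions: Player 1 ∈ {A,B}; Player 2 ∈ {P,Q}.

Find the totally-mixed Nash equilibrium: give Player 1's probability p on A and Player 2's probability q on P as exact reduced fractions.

p=1/2, q=1/5

P1 indiff ⇒ q·0+(1-q)·6 = q·8+(1-q)·4 ⇒ q(-8) = (1-q)(-2) ⇒ q = 1/5
P2 indiff ⇒ p·1+(1-p)·4 = p·0+(1-p)·5 ⇒ p(1) = (1-p)(1) ⇒ p = 1/2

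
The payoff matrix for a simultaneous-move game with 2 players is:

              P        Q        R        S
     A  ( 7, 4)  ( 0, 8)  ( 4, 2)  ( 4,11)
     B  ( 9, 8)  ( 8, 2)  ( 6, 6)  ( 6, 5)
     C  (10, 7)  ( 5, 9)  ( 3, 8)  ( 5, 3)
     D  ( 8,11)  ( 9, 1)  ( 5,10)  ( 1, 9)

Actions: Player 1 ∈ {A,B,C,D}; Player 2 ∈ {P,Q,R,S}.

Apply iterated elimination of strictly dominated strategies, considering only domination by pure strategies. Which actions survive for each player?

Remaining: P1:{B,C,D} P2:{P,Q,R}

P1 drop A (B beats it: P:9>7 Q:8>0 R:6>4 S:6>4)
P2 drop S (P beats it: B:8>5 C:7>3 D:11>9)
P1→{B,C,D} P2→{P,Q,R}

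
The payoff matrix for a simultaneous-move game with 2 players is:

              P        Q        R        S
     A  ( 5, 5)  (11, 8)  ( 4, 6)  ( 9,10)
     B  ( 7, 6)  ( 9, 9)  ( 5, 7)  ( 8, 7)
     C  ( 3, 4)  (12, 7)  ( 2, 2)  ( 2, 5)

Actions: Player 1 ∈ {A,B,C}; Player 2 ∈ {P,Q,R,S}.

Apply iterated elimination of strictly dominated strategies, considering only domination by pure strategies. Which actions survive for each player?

Remaining: P1:{A,C} P2:{Q,S}

P2 drop P (Q beats it: A:8>5 B:9>6 C:7>4)
P2 drop R (Q beats it: A:8>6 B:9>7 C:7>2)
P1 drop B (A beats it: Q:11>9 S:9>8)
P1→{A,C} P2→{Q,S}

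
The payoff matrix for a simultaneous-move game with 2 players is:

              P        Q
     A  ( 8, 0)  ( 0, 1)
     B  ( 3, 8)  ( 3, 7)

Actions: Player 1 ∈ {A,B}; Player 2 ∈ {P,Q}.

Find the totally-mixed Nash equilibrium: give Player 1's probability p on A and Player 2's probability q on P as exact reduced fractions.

P1 indiff ⇒ q·8+(1-q)·0 = q·3+(1-q)·3 ⇒ q(5) = (1-q)(3) ⇒ q = 3/8
P2 indiff ⇒ p·0+(1-p)·8 = p·1+(1-p)·7 ⇒ p(-1) = (1-p)(-1) ⇒ p = 1/2

P1 mixes 1/2 on A; P2 mixes 3/8 on P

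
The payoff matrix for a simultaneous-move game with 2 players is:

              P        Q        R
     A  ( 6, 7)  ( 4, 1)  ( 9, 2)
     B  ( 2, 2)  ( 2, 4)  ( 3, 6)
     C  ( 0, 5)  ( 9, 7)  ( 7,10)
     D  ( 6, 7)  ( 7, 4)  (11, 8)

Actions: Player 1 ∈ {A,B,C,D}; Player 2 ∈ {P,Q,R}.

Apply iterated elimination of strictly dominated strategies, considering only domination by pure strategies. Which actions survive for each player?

P1 drop B (A beats it: P:6>2 Q:4>2 R:9>3)
P2 drop Q (R beats it: A:2>1 C:10>7 D:8>4)
P1 drop C (A beats it: P:6>0 R:9>7)
P1→{A,D} P2→{P,R}

Remaining: P1:{A,D} P2:{P,R}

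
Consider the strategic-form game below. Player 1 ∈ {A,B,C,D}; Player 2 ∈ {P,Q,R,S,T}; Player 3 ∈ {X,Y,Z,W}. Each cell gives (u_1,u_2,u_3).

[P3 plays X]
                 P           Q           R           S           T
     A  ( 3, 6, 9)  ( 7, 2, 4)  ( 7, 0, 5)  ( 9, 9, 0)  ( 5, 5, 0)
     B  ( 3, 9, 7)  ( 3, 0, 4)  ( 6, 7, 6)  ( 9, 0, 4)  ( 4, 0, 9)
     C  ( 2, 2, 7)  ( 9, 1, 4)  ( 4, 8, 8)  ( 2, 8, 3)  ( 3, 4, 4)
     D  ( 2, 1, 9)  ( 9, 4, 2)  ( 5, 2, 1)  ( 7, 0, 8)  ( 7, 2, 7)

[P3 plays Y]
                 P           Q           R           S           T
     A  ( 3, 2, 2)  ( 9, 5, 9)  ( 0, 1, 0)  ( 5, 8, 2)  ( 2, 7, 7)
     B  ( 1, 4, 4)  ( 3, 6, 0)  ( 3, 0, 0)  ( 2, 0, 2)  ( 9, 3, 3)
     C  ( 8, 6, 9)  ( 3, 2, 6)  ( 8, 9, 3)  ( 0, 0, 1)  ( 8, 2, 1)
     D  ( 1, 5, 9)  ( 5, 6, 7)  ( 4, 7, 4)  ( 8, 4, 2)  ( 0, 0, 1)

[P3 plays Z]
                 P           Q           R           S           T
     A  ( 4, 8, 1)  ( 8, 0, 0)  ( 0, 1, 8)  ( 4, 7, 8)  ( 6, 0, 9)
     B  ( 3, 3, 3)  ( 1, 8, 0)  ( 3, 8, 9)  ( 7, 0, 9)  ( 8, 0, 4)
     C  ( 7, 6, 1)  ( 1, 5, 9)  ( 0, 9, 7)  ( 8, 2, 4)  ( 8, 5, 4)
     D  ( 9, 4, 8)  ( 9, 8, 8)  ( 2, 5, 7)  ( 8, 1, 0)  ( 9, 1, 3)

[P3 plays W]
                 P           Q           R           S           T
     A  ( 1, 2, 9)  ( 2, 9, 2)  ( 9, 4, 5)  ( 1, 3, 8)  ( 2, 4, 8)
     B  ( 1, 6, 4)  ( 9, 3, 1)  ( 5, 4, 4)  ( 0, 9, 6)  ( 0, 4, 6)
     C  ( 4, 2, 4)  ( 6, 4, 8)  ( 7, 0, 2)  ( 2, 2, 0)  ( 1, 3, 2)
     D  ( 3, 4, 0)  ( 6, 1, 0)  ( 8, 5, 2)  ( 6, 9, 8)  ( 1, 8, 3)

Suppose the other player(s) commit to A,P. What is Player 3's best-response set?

P3 best: {X,W}

u_3(X vs A,P) = 9
u_3(Y vs A,P) = 2
u_3(Z vs A,P) = 1
u_3(W vs A,P) = 9
max payoff 9 at {X,W}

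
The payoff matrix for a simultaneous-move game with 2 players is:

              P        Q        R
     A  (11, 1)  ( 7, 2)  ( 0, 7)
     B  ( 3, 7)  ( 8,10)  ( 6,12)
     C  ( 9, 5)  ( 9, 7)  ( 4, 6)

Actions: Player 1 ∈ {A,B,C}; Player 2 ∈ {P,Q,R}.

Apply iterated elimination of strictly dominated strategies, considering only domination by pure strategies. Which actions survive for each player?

Survivors P1:{B,C} P2:{Q,R}

P2 drop P (Q beats it: A:2>1 B:10>7 C:7>5)
P1 drop A (B beats it: Q:8>7 R:6>0)
P1→{B,C} P2→{Q,R}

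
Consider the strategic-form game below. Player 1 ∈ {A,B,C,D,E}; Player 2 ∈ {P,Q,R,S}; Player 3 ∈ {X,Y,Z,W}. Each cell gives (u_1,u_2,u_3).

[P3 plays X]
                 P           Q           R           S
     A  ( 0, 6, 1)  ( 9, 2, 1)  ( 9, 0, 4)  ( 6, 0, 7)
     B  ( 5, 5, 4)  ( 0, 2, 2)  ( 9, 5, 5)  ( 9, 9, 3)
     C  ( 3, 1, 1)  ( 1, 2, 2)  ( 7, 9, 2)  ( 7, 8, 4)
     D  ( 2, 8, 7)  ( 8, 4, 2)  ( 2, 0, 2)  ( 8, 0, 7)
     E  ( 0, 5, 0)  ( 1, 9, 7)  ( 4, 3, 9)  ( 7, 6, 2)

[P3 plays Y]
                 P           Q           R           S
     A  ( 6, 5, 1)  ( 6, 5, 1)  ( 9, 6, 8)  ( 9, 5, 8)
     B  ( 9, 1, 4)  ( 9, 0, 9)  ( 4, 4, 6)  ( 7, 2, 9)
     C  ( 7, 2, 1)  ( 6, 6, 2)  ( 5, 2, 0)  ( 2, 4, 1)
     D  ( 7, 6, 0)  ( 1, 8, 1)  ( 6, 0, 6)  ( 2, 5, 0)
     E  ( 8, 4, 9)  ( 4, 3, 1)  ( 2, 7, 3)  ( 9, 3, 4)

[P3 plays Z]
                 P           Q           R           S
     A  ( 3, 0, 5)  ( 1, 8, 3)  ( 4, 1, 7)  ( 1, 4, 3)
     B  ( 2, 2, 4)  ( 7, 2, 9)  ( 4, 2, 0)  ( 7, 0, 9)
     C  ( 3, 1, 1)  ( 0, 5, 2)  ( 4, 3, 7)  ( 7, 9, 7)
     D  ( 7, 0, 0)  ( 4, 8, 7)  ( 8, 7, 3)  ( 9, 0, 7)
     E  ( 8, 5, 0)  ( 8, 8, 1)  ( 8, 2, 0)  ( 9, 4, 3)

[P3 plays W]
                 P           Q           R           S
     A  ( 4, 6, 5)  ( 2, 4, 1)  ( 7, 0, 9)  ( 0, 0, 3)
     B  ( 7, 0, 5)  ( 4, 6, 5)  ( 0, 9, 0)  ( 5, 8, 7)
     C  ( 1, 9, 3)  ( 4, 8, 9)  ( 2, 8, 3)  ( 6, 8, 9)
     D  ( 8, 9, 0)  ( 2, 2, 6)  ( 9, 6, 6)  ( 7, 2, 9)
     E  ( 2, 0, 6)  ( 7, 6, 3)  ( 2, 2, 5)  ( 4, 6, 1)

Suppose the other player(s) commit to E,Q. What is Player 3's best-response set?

u_3(X vs E,Q) = 7
u_3(Y vs E,Q) = 1
u_3(Z vs E,Q) = 1
u_3(W vs E,Q) = 3
max payoff 7 at {X}

P3 best: {X}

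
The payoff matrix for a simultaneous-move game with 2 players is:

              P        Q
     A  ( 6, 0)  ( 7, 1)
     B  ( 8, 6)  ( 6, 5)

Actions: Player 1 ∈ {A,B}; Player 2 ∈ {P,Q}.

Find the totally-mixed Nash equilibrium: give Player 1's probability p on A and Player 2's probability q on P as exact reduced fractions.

P1 indiff ⇒ q·6+(1-q)·7 = q·8+(1-q)·6 ⇒ q(-2) = (1-q)(-1) ⇒ q = 1/3
P2 indiff ⇒ p·0+(1-p)·6 = p·1+(1-p)·5 ⇒ p(-1) = (1-p)(-1) ⇒ p = 1/2

P1 mixes 1/2 on A; P2 mixes 1/3 on P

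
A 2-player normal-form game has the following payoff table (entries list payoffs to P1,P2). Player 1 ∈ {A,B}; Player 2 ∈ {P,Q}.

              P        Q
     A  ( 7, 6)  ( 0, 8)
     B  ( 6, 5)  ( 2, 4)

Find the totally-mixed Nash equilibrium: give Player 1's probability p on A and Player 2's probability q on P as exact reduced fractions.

P1 indiff ⇒ q·7+(1-q)·0 = q·6+(1-q)·2 ⇒ q(1) = (1-q)(2) ⇒ q = 2/3
P2 indiff ⇒ p·6+(1-p)·5 = p·8+(1-p)·4 ⇒ p(-2) = (1-p)(-1) ⇒ p = 1/3

(p,q) = (1/3, 2/3)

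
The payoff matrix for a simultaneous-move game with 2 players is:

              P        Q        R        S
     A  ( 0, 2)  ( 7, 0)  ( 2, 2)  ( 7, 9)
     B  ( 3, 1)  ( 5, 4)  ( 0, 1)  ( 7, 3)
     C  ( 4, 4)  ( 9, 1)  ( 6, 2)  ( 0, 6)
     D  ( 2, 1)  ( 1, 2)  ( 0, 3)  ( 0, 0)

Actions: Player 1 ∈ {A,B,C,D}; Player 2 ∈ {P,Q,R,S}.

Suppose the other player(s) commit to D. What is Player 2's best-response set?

P2 best: {R}

u_2(P vs D) = 1
u_2(Q vs D) = 2
u_2(R vs D) = 3
u_2(S vs D) = 0
max payoff 3 at {R}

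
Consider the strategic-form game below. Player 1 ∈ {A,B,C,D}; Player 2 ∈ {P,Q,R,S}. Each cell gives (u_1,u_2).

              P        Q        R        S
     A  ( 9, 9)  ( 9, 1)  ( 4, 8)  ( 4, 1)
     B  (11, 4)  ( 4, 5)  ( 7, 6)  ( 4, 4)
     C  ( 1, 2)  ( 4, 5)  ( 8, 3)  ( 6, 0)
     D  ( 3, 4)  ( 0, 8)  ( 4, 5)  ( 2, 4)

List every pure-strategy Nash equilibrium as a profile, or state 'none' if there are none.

(A,P): not NE [P1→B gives 11>9]
(A,Q): not NE [P2→P gives 9>1]
(A,R): not NE [P1→C gives 8>4; P2→P gives 9>8]
(A,S): not NE [P1→C gives 6>4; P2→P gives 9>1]
(B,P): not NE [P2→R gives 6>4]
(B,Q): not NE [P1→A gives 9>4; P2→R gives 6>5]
(B,R): not NE [P1→C gives 8>7]
(B,S): not NE [P1→C gives 6>4; P2→R gives 6>4]
(C,P): not NE [P1→B gives 11>1; P2→Q gives 5>2]
(C,Q): not NE [P1→A gives 9>4]
(C,R): not NE [P2→Q gives 5>3]
(C,S): not NE [P2→Q gives 5>0]
(D,P): not NE [P1→B gives 11>3; P2→Q gives 8>4]
(D,Q): not NE [P1→A gives 9>0]
(D,R): not NE [P1→C gives 8>4; P2→Q gives 8>5]
(D,S): not NE [P1→C gives 6>2; P2→Q gives 8>4]

No pure NE.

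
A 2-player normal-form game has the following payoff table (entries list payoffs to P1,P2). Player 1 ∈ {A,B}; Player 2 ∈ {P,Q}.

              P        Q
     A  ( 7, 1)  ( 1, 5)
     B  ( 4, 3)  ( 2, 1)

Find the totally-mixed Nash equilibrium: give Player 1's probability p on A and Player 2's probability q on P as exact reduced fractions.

P1 indiff ⇒ q·7+(1-q)·1 = q·4+(1-q)·2 ⇒ q(3) = (1-q)(1) ⇒ q = 1/4
P2 indiff ⇒ p·1+(1-p)·3 = p·5+(1-p)·1 ⇒ p(-4) = (1-p)(-2) ⇒ p = 1/3

p=1/3, q=1/4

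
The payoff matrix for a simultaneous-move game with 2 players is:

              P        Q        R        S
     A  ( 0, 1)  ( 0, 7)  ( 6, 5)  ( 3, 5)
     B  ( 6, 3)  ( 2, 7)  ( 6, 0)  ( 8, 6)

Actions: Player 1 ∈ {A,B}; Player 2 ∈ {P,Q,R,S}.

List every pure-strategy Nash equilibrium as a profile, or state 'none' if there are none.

PSNE = {(B,Q)}

(A,P): not NE [P1→B gives 6>0; P2→Q gives 7>1]
(A,Q): not NE [P1→B gives 2>0]
(A,R): not NE [P2→Q gives 7>5]
(A,S): not NE [P1→B gives 8>3; P2→Q gives 7>5]
(B,P): not NE [P2→Q gives 7>3]
(B,Q): NE
(B,R): not NE [P2→Q gives 7>0]
(B,S): not NE [P2→Q gives 7>6]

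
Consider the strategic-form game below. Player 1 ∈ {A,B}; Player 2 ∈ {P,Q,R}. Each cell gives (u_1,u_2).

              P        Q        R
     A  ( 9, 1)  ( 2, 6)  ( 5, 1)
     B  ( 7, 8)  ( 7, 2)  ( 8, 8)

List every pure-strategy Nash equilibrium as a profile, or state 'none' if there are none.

NE set: (B,R)

(A,P): not NE [P2→Q gives 6>1]
(A,Q): not NE [P1→B gives 7>2]
(A,R): not NE [P1→B gives 8>5; P2→Q gives 6>1]
(B,P): not NE [P1→A gives 9>7]
(B,Q): not NE [P2→R gives 8>2]
(B,R): NE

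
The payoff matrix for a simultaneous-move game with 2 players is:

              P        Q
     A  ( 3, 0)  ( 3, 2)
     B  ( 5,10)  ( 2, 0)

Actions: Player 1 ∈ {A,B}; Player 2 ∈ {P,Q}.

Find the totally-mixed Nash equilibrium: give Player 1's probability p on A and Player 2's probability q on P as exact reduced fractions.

P1 indiff ⇒ q·3+(1-q)·3 = q·5+(1-q)·2 ⇒ q(-2) = (1-q)(-1) ⇒ q = 1/3
P2 indiff ⇒ p·0+(1-p)·10 = p·2+(1-p)·0 ⇒ p(-2) = (1-p)(-10) ⇒ p = 5/6

P1 mixes 5/6 on A; P2 mixes 1/3 on P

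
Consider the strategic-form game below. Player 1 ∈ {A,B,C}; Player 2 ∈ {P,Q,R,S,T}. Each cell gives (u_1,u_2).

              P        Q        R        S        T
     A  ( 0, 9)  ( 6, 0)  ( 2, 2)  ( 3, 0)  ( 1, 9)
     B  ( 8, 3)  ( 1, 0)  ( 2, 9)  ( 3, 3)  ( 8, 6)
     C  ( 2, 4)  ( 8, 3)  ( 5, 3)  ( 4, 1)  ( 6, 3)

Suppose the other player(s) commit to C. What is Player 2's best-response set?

P2 best: {P}

u_2(P vs C) = 4
u_2(Q vs C) = 3
u_2(R vs C) = 3
u_2(S vs C) = 1
u_2(T vs C) = 3
max payoff 4 at {P}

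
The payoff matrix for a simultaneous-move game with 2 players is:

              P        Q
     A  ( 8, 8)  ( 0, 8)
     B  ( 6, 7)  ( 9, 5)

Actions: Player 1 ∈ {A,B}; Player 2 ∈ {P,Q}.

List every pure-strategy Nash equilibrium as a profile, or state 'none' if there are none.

(A,P): NE
(A,Q): not NE [P1→B gives 9>0]
(B,P): not NE [P1→A gives 8>6]
(B,Q): not NE [P2→P gives 7>5]

NE set: (A,P)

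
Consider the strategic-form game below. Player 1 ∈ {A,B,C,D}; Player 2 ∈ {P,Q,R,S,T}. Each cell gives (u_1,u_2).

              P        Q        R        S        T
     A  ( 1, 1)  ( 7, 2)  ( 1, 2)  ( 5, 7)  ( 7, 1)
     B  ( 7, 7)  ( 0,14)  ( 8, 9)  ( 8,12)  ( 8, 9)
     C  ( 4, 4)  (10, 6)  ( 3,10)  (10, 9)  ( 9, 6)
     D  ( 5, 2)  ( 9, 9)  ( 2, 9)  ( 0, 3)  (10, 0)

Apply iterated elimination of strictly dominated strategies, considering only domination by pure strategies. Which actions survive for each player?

Remaining: P1:{B,C} P2:{Q,R,S}

P1 drop A (C beats it: P:4>1 Q:10>7 R:3>1 S:10>5 T:9>7)
P2 drop P (Q beats it: B:14>7 C:6>4 D:9>2)
P2 drop T (S beats it: B:12>9 C:9>6 D:3>0)
P1 drop D (C beats it: Q:10>9 R:3>2 S:10>0)
P1→{B,C} P2→{Q,R,S}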